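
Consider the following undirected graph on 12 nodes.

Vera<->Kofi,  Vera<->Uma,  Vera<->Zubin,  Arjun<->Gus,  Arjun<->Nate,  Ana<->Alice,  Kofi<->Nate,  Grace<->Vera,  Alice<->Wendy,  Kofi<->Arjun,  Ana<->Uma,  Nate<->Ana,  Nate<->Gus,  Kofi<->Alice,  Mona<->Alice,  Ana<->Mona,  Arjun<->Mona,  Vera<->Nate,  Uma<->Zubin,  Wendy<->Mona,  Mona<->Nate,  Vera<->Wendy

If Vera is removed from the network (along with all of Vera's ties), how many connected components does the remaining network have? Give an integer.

Without Vera, the remaining ties split the others into: {Alice, Ana, Arjun, Gus, Kofi, Mona, Nate, Uma, Wendy, Zubin}; {Grace}.
That's 2 separate components.

2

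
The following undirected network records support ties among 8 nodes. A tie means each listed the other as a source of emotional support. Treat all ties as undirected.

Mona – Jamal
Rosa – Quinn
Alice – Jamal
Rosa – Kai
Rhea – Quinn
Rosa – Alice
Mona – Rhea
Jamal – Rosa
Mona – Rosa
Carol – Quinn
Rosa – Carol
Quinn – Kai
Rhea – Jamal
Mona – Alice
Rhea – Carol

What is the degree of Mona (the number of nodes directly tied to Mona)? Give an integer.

4

Mona is directly tied to Alice, Jamal, Rhea, and Rosa. That is 4 neighbors, so the degree of Mona is 4.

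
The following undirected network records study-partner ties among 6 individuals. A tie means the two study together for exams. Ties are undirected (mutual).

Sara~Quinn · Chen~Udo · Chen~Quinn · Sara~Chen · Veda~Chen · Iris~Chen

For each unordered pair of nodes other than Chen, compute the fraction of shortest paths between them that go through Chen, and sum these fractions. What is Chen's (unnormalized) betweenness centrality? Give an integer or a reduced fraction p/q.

Pairs whose geodesics pass through Chen — Sara–Veda: 1; Sara–Iris: 1; Sara–Udo: 1; Quinn–Veda: 1; Quinn–Iris: 1; Quinn–Udo: 1; Veda–Iris: 1; Veda–Udo: 1; Iris–Udo: 1.
All other pairs contribute 0.
Summing the contributions gives betweenness(Chen) = 9.

9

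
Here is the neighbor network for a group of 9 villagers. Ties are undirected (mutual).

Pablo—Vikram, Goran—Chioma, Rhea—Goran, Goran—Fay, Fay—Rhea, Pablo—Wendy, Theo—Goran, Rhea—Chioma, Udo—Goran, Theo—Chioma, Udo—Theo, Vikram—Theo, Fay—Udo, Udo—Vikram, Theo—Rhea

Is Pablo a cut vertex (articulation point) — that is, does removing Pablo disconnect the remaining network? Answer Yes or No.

Removing Pablo leaves {Chioma, Fay, Goran, Rhea, Theo, Udo, and Vikram} with no path to {Wendy}, so the network splits into 2 components. Pablo is a cut vertex.

Yes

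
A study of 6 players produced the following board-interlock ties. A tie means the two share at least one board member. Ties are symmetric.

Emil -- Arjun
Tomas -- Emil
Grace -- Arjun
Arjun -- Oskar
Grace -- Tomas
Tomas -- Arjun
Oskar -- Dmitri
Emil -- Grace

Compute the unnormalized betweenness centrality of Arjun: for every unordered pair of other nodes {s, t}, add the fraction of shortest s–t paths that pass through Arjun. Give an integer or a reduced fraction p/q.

Pairs whose geodesics pass through Arjun — Oskar–Grace: 1; Oskar–Tomas: 1; Oskar–Emil: 1; Dmitri–Grace: 1; Dmitri–Tomas: 1; Dmitri–Emil: 1.
All other pairs contribute 0.
Summing the contributions gives betweenness(Arjun) = 6.

6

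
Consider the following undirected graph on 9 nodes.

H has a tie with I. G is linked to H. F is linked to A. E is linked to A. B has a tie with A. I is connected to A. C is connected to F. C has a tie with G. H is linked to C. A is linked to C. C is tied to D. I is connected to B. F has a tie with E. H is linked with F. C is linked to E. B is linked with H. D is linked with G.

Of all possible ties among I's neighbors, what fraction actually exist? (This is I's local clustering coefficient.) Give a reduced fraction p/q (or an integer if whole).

2/3

I's neighbors: A, B, and H (k = 3).
Possible neighbor pairs: C(3,2) = 3. Edges among them: A–B, B–H → e = 2.
Clustering(I) = 2/3.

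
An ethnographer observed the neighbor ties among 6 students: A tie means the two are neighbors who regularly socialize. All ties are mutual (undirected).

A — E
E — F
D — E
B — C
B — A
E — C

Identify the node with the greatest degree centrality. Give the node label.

Degrees — A:2, B:2, C:2, D:1, E:4, F:1.
The maximum is 4, attained only by E.

E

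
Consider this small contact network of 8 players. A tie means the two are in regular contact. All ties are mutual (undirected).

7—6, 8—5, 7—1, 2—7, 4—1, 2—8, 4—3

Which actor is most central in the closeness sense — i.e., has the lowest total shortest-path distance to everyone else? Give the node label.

Farness (sum of distances to all others) for each node — 1:15, 2:15, 3:25, 4:19, 5:25, 6:19, 7:13, 8:19.
The smallest farness is 13, for 7, so 7 has the highest closeness.

7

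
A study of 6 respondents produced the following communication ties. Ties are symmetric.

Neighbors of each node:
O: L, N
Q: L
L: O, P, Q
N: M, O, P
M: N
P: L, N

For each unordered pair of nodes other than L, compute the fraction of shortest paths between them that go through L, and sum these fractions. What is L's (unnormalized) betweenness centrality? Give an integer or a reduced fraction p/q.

Pairs whose geodesics pass through L — M–Q: 2/2; P–O: 1/2; P–Q: 1; O–Q: 1; Q–N: 2/2.
All other pairs contribute 0.
Summing the contributions gives betweenness(L) = 9/2.

9/2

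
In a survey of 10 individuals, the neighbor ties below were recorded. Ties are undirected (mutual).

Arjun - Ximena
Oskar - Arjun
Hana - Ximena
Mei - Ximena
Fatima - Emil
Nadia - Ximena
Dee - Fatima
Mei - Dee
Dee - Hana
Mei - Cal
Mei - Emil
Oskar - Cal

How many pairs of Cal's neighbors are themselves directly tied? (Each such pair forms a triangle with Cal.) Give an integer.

0

Cal's neighbors are Mei and Oskar, but none of them are tied to each other, so no triangle contains Cal.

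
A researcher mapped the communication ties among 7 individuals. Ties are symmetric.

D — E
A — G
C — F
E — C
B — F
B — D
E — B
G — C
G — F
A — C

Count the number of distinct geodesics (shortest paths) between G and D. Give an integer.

The shortest distance is 3. The length-3 paths are: G–C–E–D; G–F–B–D.
That gives 2 distinct shortest paths.

2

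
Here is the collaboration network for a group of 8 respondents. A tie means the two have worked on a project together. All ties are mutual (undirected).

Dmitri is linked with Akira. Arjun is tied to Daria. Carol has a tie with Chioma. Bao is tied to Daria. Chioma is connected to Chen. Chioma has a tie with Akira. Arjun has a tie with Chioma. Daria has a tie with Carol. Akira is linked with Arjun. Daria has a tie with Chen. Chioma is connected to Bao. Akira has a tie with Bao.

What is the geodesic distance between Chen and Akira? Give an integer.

2

One shortest route is Chen – Chioma – Akira, which uses 2 edges, and Chen and Akira are not directly tied, so nothing shorter exists. So d(Chen,Akira) = 2.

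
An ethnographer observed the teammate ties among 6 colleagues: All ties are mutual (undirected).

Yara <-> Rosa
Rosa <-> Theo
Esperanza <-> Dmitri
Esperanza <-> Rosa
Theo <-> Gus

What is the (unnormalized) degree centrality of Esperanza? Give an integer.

Esperanza is directly tied to Dmitri and Rosa. That is 2 neighbors, so the degree of Esperanza is 2.

2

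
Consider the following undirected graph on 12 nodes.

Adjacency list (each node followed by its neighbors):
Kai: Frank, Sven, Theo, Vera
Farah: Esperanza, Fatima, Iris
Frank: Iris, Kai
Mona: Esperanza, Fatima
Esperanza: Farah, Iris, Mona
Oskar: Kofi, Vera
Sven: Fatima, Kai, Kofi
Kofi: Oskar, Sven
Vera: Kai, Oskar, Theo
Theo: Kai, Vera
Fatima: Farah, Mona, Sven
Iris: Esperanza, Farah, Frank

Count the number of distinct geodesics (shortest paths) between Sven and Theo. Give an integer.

The shortest distance is 2, and the only length-2 path is Sven–Kai–Theo. So there is exactly 1 shortest path.

1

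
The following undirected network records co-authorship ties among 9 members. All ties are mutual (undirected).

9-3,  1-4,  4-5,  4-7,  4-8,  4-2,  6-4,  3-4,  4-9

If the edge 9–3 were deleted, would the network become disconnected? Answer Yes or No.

No

Even without that edge, 9 still reaches 3 via 9 – 4 – 3, so the network stays connected. Not a bridge.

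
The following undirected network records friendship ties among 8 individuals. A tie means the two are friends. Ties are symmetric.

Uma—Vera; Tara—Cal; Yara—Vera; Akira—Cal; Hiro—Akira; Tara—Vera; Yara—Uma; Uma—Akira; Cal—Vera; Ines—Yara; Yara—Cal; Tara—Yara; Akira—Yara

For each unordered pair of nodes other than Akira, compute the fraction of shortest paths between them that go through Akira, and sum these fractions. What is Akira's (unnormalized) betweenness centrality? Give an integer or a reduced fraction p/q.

19/3

Pairs whose geodesics pass through Akira — Ines–Hiro: 1; Hiro–Yara: 1; Hiro–Uma: 1; Hiro–Cal: 1; Hiro–Tara: 2/2; Hiro–Vera: 3/3; Uma–Cal: 1/3.
All other pairs contribute 0.
Summing the contributions gives betweenness(Akira) = 19/3.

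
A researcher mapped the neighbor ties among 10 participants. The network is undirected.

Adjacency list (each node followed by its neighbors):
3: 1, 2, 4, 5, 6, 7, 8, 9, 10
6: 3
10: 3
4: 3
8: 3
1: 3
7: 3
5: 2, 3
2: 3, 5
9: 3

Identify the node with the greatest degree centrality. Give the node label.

3

Degrees — 1:1, 2:2, 3:9, 4:1, 5:2, 6:1, 7:1, 8:1, 9:1, 10:1.
The maximum is 9, attained only by 3.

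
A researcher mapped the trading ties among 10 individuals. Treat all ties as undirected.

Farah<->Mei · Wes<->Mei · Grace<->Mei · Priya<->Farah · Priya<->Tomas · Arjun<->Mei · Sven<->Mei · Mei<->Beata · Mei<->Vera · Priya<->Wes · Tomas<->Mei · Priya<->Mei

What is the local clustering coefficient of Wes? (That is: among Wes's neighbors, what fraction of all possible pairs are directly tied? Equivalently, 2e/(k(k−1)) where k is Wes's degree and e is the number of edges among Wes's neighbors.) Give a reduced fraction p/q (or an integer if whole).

Wes's neighbors: Mei and Priya (k = 2).
Possible neighbor pairs: C(2,2) = 1. Edges among them: Mei–Priya → e = 1.
Clustering(Wes) = 1/1.

1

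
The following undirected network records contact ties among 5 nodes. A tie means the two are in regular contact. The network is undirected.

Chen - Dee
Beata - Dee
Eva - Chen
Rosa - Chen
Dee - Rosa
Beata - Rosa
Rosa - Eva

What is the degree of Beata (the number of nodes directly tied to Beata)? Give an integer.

Beata is directly tied to Dee and Rosa. That is 2 neighbors, so the degree of Beata is 2.

2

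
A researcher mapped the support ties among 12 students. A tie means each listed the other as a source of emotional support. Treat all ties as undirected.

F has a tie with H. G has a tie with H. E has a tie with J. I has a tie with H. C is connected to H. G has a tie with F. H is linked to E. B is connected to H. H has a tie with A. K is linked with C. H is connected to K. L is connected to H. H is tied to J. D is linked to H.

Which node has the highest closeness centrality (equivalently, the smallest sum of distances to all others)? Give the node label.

H

Farness (sum of distances to all others) for each node — A:21, B:21, C:20, D:21, E:20, F:20, G:20, H:11, I:21, J:20, K:20, L:21.
The smallest farness is 11, for H, so H has the highest closeness.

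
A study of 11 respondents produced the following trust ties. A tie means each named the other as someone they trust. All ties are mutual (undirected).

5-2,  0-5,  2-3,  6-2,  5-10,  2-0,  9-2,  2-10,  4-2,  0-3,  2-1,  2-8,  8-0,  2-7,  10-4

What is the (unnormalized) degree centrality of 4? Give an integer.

2

4 is directly tied to 2 and 10. That is 2 neighbors, so the degree of 4 is 2.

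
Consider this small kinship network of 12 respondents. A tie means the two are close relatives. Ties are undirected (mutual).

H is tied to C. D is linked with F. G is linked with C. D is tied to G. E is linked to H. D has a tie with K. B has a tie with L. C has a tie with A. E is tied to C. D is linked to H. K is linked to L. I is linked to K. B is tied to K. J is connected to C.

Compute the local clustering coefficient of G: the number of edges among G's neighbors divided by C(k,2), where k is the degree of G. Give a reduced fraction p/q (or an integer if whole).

0

G's neighbors: C and D (k = 2).
Possible neighbor pairs: C(2,2) = 1. Edges among them: none → e = 0.
Clustering(G) = 0/1.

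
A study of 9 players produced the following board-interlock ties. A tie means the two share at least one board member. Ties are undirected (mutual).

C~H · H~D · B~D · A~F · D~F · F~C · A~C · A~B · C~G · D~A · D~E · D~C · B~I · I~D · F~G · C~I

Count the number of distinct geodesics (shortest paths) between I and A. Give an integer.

The shortest distance is 2. The length-2 paths are: I–B–A; I–D–A; I–C–A.
That gives 3 distinct shortest paths.

3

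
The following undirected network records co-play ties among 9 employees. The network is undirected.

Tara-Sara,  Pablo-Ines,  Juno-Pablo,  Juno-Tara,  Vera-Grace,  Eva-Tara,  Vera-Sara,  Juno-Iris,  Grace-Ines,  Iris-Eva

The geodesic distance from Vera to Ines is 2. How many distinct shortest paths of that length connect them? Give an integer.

1

The shortest distance is 2, and the only length-2 path is Vera–Grace–Ines. So there is exactly 1 shortest path.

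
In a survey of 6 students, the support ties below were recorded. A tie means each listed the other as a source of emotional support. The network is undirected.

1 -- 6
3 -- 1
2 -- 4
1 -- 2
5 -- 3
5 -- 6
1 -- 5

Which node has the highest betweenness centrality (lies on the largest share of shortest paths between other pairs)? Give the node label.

Unnormalized betweenness of each node: 1:13/2, 2:4, 3:0, 4:0, 5:1/2, 6:0.
1 has the largest value, 13/2, making it the main broker — the node through which the most shortest paths run.

1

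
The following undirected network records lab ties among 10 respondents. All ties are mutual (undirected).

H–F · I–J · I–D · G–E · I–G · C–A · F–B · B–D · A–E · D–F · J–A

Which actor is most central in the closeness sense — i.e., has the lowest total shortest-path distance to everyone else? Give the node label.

I

Farness (sum of distances to all others) for each node — A:23, B:25, C:31, D:19, E:24, F:24, G:21, H:32, I:17, J:20.
The smallest farness is 17, for I, so I has the highest closeness.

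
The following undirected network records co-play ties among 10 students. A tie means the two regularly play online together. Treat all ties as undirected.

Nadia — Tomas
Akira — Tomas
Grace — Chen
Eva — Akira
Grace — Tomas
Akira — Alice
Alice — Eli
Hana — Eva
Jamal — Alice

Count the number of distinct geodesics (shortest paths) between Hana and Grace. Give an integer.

The shortest distance is 4, and the only length-4 path is Hana–Eva–Akira–Tomas–Grace. So there is exactly 1 shortest path.

1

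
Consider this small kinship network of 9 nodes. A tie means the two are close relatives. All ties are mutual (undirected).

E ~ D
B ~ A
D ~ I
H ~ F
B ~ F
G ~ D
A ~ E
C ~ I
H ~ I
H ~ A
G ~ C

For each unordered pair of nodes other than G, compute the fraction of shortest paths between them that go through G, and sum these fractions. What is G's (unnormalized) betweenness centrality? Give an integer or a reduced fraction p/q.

1

Pairs whose geodesics pass through G — E–C: 1/2; D–C: 1/2.
All other pairs contribute 0.
Summing the contributions gives betweenness(G) = 1.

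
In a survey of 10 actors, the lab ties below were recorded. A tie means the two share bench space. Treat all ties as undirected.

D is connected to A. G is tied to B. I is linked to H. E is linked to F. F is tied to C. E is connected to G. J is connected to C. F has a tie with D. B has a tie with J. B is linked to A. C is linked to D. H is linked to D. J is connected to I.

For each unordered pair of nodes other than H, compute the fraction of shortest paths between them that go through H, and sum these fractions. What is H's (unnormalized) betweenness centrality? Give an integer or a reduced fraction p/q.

Pairs whose geodesics pass through H — I–D: 1; I–A: 1/2; I–E: 1/3; I–F: 1/2.
All other pairs contribute 0.
Summing the contributions gives betweenness(H) = 7/3.

7/3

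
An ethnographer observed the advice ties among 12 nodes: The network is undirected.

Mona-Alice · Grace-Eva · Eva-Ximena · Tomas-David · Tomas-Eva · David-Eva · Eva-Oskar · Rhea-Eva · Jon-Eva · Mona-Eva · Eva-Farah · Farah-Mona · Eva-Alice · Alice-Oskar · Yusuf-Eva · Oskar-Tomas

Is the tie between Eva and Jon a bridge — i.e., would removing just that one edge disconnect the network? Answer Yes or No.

Without the Eva–Jon edge there is no alternate route between Eva and Jon, so the network disconnects. It is a bridge.

Yes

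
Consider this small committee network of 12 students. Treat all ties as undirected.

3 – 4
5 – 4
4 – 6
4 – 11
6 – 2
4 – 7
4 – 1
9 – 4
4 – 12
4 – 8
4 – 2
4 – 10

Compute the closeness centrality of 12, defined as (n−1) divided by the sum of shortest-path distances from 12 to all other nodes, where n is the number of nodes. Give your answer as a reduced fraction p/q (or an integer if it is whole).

11/21

Distances from 12: 1:2, 2:2, 3:2, 4:1, 5:2, 6:2, 7:2, 8:2, 9:2, 10:2, 11:2. Sum = 21.
n = 12, so closeness = 11/21.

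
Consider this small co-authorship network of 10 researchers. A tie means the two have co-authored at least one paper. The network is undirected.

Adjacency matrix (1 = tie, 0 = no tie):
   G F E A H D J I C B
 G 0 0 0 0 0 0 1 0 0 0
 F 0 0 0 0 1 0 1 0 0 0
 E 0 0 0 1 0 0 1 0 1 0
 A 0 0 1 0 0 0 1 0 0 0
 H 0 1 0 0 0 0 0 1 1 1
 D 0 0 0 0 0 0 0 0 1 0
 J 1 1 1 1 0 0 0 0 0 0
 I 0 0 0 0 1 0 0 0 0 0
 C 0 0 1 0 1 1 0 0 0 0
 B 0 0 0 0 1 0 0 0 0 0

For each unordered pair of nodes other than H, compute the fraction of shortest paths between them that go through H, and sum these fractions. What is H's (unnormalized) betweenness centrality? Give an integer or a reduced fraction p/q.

17

Pairs whose geodesics pass through H — G–I: 1; G–B: 1; F–D: 1; F–I: 1; F–C: 1; F–B: 1; E–I: 1; E–B: 1; A–I: 2/2; A–B: 2/2; D–I: 1; D–B: 1; J–I: 1; J–B: 1 … (+3 more pairs).
All other pairs contribute 0.
Summing the contributions gives betweenness(H) = 17.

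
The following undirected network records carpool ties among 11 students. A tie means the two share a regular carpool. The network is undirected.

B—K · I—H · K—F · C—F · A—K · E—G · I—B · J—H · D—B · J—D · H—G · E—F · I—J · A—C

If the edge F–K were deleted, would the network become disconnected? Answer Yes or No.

Even without that edge, F still reaches K via F – C – A – K, so the network stays connected. Not a bridge.

No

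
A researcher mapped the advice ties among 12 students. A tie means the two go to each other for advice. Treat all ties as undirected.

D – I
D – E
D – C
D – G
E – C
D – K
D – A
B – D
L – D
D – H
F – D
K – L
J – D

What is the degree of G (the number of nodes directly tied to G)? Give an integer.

1

G is directly tied to D. That is 1 neighbor, so the degree of G is 1.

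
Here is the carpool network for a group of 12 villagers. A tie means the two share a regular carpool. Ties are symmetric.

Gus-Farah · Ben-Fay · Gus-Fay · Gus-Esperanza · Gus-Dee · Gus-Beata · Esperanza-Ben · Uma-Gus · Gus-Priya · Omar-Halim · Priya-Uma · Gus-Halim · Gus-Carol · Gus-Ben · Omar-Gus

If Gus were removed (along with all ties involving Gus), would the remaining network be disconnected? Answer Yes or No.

Removing Gus leaves {Ben, Esperanza, and Fay} with no path to {Carol}, so the network splits into 7 components. Gus is a cut vertex.

Yes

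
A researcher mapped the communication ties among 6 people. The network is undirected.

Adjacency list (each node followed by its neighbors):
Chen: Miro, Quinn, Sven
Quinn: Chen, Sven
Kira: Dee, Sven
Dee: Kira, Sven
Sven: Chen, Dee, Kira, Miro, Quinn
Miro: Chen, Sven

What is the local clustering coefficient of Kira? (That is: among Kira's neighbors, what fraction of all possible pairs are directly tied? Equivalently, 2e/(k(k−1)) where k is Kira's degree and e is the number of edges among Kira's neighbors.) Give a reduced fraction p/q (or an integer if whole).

1

Kira's neighbors: Dee and Sven (k = 2).
Possible neighbor pairs: C(2,2) = 1. Edges among them: Dee–Sven → e = 1.
Clustering(Kira) = 1/1.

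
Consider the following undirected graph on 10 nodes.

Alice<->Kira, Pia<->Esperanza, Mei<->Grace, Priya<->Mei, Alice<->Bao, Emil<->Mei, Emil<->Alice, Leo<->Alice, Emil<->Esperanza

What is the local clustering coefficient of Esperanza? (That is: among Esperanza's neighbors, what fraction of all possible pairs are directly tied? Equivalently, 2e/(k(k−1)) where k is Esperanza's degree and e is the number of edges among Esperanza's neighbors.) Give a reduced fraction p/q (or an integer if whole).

0

Esperanza's neighbors: Emil and Pia (k = 2).
Possible neighbor pairs: C(2,2) = 1. Edges among them: none → e = 0.
Clustering(Esperanza) = 0/1.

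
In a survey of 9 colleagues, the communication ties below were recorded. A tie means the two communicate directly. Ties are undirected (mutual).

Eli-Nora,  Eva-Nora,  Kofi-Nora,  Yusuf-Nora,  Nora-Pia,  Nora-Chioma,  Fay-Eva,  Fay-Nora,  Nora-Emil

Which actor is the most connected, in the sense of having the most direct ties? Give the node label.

Nora

Degrees — Chioma:1, Eli:1, Emil:1, Eva:2, Fay:2, Kofi:1, Nora:8, Pia:1, Yusuf:1.
The maximum is 8, attained only by Nora.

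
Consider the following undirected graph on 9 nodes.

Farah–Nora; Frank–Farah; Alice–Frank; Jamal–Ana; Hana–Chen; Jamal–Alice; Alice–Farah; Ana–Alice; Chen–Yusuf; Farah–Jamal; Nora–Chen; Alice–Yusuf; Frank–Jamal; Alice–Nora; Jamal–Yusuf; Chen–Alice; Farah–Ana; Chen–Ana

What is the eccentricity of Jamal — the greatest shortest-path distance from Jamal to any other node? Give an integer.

Distances from Jamal: Alice:1, Ana:1, Chen:2, Farah:1, Frank:1, Hana:3, Nora:2, Yusuf:1.
The largest is 3 (to Hana), so the eccentricity of Jamal is 3.

3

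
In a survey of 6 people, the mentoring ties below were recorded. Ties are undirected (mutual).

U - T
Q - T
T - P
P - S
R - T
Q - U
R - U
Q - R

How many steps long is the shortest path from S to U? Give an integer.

3

One shortest route is S – P – T – U, which uses 3 edges, and at distance 2 from S we only reach {T}, which does not include U. So d(S,U) = 3.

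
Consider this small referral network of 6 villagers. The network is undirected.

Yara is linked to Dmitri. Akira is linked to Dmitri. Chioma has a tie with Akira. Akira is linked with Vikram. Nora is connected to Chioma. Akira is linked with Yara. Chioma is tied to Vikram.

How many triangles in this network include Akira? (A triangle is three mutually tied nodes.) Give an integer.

Akira's neighbors: Chioma, Dmitri, Vikram, and Yara.
Neighbor pairs that are themselves tied: Akira–Chioma–Vikram; Akira–Dmitri–Yara. Each forms one triangle with Akira, for 2 in total.

2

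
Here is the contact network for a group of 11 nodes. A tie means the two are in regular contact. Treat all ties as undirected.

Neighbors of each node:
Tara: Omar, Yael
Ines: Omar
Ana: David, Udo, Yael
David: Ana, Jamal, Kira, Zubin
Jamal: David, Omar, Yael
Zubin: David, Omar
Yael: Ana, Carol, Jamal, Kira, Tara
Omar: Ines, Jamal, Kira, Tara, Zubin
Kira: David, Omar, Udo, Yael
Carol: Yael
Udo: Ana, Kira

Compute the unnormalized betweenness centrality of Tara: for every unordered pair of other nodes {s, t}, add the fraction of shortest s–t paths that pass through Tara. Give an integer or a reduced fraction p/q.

Pairs whose geodesics pass through Tara — Ana–Omar: 1/7; Ana–Ines: 1/7; Omar–Yael: 1/3; Omar–Carol: 1/3; Ines–Yael: 1/3; Ines–Carol: 1/3; Yael–Zubin: 1/6; Carol–Zubin: 1/6.
All other pairs contribute 0.
Summing the contributions gives betweenness(Tara) = 41/21.

41/21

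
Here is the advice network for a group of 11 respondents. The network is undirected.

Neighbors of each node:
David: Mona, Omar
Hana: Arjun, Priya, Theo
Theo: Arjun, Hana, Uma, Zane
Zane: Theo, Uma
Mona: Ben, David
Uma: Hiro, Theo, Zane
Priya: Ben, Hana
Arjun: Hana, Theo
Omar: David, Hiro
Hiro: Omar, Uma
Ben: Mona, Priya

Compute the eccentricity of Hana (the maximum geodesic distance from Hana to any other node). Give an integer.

4

Distances from Hana: Arjun:1, Ben:2, David:4, Hiro:3, Mona:3, Omar:4, Priya:1, Theo:1, Uma:2, Zane:2.
The largest is 4 (to Omar and David), so the eccentricity of Hana is 4.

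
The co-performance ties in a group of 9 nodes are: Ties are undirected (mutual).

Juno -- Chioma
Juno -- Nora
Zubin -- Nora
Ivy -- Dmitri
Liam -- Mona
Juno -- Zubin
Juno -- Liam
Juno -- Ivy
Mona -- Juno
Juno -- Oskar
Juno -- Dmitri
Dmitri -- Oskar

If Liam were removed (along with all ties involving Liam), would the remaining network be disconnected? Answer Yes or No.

No

Even without Liam, every remaining node can still reach every other (the residual graph is connected), so Liam is not a cut vertex.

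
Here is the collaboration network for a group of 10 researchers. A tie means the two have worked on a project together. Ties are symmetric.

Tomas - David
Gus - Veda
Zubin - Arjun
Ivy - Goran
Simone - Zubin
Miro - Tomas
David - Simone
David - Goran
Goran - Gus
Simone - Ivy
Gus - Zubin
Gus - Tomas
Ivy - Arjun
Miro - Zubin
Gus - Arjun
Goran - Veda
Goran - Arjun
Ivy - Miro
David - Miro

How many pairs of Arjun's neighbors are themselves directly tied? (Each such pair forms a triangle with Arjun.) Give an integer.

3

Arjun's neighbors: Goran, Gus, Ivy, and Zubin.
Neighbor pairs that are themselves tied: Arjun–Goran–Gus; Arjun–Goran–Ivy; Arjun–Gus–Zubin. Each forms one triangle with Arjun, for 3 in total.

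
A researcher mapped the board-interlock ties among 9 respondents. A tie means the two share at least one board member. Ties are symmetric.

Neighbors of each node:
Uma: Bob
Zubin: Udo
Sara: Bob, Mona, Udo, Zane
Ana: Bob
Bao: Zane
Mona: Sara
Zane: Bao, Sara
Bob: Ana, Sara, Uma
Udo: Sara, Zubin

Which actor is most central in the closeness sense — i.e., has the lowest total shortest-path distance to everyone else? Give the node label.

Farness (sum of distances to all others) for each node — Ana:22, Bao:24, Bob:15, Mona:19, Sara:12, Udo:17, Uma:22, Zane:17, Zubin:24.
The smallest farness is 12, for Sara, so Sara has the highest closeness.

Sara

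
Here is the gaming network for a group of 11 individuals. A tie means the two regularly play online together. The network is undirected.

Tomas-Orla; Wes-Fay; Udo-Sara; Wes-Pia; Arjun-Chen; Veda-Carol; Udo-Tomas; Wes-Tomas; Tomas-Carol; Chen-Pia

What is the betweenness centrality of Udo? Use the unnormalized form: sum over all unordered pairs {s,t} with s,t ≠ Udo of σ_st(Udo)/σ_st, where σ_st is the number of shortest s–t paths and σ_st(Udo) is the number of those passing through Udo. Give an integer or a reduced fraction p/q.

9

Pairs whose geodesics pass through Udo — Arjun–Sara: 1; Carol–Sara: 1; Wes–Sara: 1; Chen–Sara: 1; Veda–Sara: 1; Sara–Pia: 1; Sara–Orla: 1; Sara–Fay: 1; Sara–Tomas: 1.
All other pairs contribute 0.
Summing the contributions gives betweenness(Udo) = 9.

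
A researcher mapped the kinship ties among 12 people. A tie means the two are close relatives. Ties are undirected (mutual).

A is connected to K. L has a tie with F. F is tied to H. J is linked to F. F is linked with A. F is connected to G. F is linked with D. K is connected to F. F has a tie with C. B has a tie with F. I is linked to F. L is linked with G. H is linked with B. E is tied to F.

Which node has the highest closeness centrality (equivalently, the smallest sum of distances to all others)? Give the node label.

F

Farness (sum of distances to all others) for each node — A:20, B:20, C:21, D:21, E:21, F:11, G:20, H:20, I:21, J:21, K:20, L:20.
The smallest farness is 11, for F, so F has the highest closeness.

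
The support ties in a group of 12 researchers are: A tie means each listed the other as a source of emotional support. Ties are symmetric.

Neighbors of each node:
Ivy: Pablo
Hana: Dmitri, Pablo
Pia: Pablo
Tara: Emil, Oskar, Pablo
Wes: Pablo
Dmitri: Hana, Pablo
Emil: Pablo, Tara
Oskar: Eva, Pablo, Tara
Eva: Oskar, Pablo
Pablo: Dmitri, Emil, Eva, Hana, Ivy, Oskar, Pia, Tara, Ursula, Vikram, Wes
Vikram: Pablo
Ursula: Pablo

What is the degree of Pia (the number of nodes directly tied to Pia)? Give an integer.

Pia is directly tied to Pablo. That is 1 neighbor, so the degree of Pia is 1.

1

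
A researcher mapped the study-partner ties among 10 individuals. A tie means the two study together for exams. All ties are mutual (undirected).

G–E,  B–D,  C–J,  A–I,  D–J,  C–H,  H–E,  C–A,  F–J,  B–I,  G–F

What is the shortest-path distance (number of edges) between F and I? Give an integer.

4

One shortest route is F – J – C – A – I, which uses 4 edges, and at distance 3 from F we only reach {A, B, H}, which does not include I. So d(F,I) = 4.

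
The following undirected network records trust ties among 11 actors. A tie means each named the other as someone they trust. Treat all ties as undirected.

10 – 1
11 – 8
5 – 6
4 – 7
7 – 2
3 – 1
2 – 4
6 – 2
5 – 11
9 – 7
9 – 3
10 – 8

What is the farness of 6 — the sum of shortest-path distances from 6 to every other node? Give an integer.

Distances from 6: 1:5, 2:1, 3:4, 4:2, 5:1, 7:2, 8:3, 9:3, 10:4, 11:2.
Sum = 5 + 1 + 4 + 2 + 1 + 2 + 3 + 3 + 4 + 2 = 27.

27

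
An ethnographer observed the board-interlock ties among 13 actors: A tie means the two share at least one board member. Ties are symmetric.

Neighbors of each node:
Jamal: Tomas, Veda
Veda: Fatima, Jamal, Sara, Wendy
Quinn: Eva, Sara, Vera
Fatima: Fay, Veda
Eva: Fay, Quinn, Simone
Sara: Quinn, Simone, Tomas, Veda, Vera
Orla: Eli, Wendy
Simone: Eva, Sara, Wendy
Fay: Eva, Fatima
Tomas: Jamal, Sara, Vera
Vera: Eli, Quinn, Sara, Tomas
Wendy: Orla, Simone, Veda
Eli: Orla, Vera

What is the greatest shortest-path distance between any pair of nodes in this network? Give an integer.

4

Eccentricity of each node (its greatest distance to any other): Eli:4, Eva:4, Fatima:4, Fay:4, Jamal:4, Orla:4, Quinn:3, Sara:3, Simone:3, Tomas:4, Veda:3, Vera:3, Wendy:3.
The maximum eccentricity is 4, realized for instance by the pair Jamal–Eva via Jamal – Tomas – Sara – Quinn – Eva. So the diameter is 4.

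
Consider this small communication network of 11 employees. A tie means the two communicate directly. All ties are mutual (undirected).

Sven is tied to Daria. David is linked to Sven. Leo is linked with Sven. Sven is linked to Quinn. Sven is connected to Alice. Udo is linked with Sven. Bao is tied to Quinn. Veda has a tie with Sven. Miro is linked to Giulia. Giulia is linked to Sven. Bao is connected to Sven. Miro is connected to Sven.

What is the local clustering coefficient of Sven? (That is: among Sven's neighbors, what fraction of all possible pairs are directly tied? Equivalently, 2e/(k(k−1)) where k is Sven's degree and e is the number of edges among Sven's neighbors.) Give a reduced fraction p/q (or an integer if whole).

Sven's neighbors: Alice, Bao, Daria, David, Giulia, Leo, Miro, Quinn, Udo, and Veda (k = 10).
Possible neighbor pairs: C(10,2) = 45. Edges among them: Bao–Quinn, Giulia–Miro → e = 2.
Clustering(Sven) = 2/45.

2/45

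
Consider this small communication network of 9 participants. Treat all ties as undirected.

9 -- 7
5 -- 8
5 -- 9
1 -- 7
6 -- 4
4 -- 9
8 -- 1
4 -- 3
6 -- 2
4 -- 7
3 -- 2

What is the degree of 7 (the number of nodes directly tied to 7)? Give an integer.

7 is directly tied to 1, 4, and 9. That is 3 neighbors, so the degree of 7 is 3.

3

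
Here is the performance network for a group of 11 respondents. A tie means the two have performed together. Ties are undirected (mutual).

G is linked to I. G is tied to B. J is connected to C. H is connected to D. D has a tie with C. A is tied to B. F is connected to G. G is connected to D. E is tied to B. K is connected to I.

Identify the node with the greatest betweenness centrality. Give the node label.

Unnormalized betweenness of each node: A:0, B:17, C:9, D:23, E:0, F:0, G:35, H:0, I:9, J:0, K:0.
G has the largest value, 35, making it the main broker — the node through which the most shortest paths run.

G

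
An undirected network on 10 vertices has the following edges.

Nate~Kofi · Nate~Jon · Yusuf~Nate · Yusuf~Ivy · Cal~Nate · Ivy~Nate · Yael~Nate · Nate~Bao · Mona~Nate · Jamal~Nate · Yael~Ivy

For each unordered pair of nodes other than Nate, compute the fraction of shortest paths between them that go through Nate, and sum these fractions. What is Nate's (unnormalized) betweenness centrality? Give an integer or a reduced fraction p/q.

67/2

Pairs whose geodesics pass through Nate — Mona–Cal: 1; Mona–Jamal: 1; Mona–Ivy: 1; Mona–Yael: 1; Mona–Jon: 1; Mona–Yusuf: 1; Mona–Kofi: 1; Mona–Bao: 1; Cal–Jamal: 1; Cal–Ivy: 1; Cal–Yael: 1; Cal–Jon: 1; Cal–Yusuf: 1; Cal–Kofi: 1 … (+20 more pairs).
All other pairs contribute 0.
Summing the contributions gives betweenness(Nate) = 67/2.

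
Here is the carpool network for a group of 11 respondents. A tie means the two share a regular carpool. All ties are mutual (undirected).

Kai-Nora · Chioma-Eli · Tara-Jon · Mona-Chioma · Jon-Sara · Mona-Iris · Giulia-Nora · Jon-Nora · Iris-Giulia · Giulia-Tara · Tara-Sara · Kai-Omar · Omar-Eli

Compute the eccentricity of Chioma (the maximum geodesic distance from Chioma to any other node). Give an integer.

5

Distances from Chioma: Eli:1, Giulia:3, Iris:2, Jon:5, Kai:3, Mona:1, Nora:4, Omar:2, Sara:5, Tara:4.
The largest is 5 (to Jon and Sara), so the eccentricity of Chioma is 5.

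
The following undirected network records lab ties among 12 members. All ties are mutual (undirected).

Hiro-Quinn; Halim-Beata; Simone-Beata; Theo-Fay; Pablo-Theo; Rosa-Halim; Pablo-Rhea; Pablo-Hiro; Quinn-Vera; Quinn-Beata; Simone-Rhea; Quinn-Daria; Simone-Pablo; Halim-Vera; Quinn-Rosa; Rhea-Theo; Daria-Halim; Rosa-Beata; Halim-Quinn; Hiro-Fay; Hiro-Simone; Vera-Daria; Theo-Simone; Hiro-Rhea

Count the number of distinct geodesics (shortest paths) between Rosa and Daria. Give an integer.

2

The shortest distance is 2. The length-2 paths are: Rosa–Quinn–Daria; Rosa–Halim–Daria.
That gives 2 distinct shortest paths.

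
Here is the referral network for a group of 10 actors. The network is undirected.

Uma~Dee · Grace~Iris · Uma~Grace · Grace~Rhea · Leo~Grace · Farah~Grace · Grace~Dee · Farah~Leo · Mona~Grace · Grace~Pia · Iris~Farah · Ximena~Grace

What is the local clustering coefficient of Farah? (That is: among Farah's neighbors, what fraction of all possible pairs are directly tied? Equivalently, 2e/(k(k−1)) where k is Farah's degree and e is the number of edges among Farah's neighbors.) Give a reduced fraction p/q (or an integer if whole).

2/3

Farah's neighbors: Grace, Iris, and Leo (k = 3).
Possible neighbor pairs: C(3,2) = 3. Edges among them: Grace–Iris, Grace–Leo → e = 2.
Clustering(Farah) = 2/3.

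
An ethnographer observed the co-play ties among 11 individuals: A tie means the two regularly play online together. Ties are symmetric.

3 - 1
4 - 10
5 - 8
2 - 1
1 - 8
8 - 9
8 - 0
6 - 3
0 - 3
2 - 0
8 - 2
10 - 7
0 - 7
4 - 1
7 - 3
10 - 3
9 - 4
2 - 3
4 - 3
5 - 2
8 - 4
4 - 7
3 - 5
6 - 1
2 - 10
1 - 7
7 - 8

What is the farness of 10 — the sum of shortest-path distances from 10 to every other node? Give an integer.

Distances from 10: 0:2, 1:2, 2:1, 3:1, 4:1, 5:2, 6:2, 7:1, 8:2, 9:2.
Sum = 2 + 2 + 1 + 1 + 1 + 2 + 2 + 1 + 2 + 2 = 16.

16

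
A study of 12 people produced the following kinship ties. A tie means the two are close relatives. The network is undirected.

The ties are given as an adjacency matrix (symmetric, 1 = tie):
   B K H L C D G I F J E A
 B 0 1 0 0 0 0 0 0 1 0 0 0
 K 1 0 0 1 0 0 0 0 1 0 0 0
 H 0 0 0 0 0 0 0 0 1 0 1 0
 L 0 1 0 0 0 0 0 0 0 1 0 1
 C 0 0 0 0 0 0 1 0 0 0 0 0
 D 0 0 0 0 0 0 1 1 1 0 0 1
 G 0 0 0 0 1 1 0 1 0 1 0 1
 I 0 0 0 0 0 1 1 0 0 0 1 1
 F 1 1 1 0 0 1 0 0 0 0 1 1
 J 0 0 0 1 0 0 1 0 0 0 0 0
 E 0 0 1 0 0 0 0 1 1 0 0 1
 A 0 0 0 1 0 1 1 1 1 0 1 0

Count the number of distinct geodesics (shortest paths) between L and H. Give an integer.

The shortest distance is 3. The length-3 paths are: L–K–F–H; L–A–F–H; L–A–E–H.
That gives 3 distinct shortest paths.

3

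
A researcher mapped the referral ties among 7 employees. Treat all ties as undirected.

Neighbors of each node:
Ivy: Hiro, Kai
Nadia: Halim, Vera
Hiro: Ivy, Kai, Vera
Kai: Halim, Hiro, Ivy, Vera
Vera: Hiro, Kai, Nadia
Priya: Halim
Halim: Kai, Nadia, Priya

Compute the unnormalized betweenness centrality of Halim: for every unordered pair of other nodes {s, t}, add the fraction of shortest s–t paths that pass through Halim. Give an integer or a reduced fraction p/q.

35/6

Pairs whose geodesics pass through Halim — Priya–Nadia: 1; Priya–Kai: 1; Priya–Hiro: 1; Priya–Ivy: 1; Priya–Vera: 2/2; Nadia–Kai: 1/2; Nadia–Ivy: 1/3.
All other pairs contribute 0.
Summing the contributions gives betweenness(Halim) = 35/6.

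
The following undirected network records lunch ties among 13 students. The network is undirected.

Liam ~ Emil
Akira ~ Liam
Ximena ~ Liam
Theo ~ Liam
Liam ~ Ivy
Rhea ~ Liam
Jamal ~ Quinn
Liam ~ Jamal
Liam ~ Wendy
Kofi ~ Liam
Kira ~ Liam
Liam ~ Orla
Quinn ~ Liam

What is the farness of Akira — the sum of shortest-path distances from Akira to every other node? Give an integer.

Distances from Akira: Emil:2, Ivy:2, Jamal:2, Kira:2, Kofi:2, Liam:1, Orla:2, Quinn:2, Rhea:2, Theo:2, Wendy:2, Ximena:2.
Sum = 2 + 2 + 2 + 2 + 2 + 1 + 2 + 2 + 2 + 2 + 2 + 2 = 23.

23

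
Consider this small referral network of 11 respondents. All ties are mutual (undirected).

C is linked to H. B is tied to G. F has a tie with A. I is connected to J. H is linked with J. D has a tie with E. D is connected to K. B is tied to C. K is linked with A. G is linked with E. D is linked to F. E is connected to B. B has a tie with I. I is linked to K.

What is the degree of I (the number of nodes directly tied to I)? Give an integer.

3

I is directly tied to B, J, and K. That is 3 neighbors, so the degree of I is 3.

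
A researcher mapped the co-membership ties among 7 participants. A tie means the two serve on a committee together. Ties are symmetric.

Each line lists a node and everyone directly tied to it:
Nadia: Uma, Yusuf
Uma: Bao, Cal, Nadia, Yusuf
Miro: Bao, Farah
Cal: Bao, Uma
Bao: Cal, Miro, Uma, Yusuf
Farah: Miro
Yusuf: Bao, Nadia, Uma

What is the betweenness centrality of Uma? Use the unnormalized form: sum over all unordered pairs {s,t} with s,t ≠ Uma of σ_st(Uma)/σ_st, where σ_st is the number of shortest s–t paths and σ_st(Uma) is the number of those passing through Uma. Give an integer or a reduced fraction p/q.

Pairs whose geodesics pass through Uma — Farah–Nadia: 1/2; Miro–Nadia: 1/2; Yusuf–Cal: 1/2; Bao–Nadia: 1/2; Cal–Nadia: 1.
All other pairs contribute 0.
Summing the contributions gives betweenness(Uma) = 3.

3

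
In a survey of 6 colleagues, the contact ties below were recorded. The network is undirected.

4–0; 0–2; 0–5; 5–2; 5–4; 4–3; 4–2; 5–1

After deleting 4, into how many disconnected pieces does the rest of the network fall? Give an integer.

2

Without 4, the remaining ties split the others into: {0, 1, 2, 5}; {3}.
That's 2 separate components.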